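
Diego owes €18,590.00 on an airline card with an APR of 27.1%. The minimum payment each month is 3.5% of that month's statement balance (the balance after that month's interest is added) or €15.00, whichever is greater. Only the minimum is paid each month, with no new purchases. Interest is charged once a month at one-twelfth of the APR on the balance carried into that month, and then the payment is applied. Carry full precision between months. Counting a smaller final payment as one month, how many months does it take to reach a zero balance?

Monthly rate r = 27.1%/12 = 2.25833% = 0.0225833.
While 3.5% of the post-interest balance exceeds €15.00, each month B ← (B·(1+r))·(1 − 0.035), i.e. B shrinks by the factor (1+r)·0.965 = 0.98679.
This holds for months 1–286. Entering month 287 the balance is €414.88; 3.5% of the post-interest balance is now below €15.00, so the flat €15.00 minimum applies from here.
From month 287 a fixed €15.00 at rate r clears €414.88 in 44 more payments. Total: 286 + 44 = 330 months.

330 months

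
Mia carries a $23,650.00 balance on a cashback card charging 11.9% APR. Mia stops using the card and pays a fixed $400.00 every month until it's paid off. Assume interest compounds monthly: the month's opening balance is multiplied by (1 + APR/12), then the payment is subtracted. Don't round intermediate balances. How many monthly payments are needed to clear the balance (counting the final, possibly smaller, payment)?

Monthly rate r = 11.9%/12 = 0.991667% = 0.00991667.
Recurrence: B ← B·(1+r) − $400.00.
Month 1: interest $234.53; balance after payment $23,484.53.
Month 2: interest $232.89; balance after payment $23,317.42.
Closed form: n = −ln(1 − rB₀/P)/ln(1+r) = −ln(0.41368)/ln(1.00992) ≈ 89.449, so the balance reaches zero during payment 90.

90 payments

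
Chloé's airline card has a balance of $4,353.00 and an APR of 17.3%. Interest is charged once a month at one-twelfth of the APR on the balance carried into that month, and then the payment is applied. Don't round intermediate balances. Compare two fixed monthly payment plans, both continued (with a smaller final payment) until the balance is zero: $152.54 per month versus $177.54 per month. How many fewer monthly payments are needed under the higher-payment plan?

Monthly rate r = 17.3%/12 = 1.44167% = 0.0144167.
At $152.54/mo: n = ⌈−ln(1 − rB₀/P)/ln(1+r)⌉ = 38 payments (last $4.39); total interest = total paid − $4,353.00 = $1,295.37.
At $177.54/mo: 31 payments (last $83.79); total interest $1,056.99.
Payments saved = 38 − 31 = 7.

7 fewer payments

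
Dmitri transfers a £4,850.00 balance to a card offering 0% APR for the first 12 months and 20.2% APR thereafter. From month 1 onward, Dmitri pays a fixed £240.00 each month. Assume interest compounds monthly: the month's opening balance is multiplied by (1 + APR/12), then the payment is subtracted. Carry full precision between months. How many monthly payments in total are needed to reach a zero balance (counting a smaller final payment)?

21 months

Promo months 1–12 at r₀ = 0%/12 = 0; months 13+ at r₁ = 20.2%/12 = 0.0168333.
After month 12 (no interest yet): B = £4,850.00 − 12·£240.00 = £1,970.00.
Then at r₁ with £240.00/mo: n₂ = −ln(1 − r₁·B/P)/ln(1+r₁) ≈ 8.91 → 9 more payments.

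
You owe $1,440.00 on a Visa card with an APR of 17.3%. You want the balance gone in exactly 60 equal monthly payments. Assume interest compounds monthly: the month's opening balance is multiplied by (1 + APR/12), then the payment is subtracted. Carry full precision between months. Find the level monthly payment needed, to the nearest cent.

Monthly rate r = 17.3%/12 = 1.44167% = 0.0144167.
Level-payment amortization: P = B₀·r / (1 − (1+r)^(−n)) = 1440.00·0.0144167 / (1 − 1.01442^(−60)).
Denominator 1 − (1+r)^(−60) = 0.57634002.
P = 20.76 / 0.57634002 ≈ 36.02.

$36.02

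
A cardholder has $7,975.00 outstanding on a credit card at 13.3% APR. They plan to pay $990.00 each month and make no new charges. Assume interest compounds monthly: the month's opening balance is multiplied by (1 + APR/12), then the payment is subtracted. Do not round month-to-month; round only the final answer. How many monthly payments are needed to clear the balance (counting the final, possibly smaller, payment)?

Monthly rate r = 13.3%/12 = 1.10833% = 0.0110833.
Recurrence: B ← B·(1+r) − $990.00.
Month 1: interest $88.39; balance after payment $7,073.39.
Month 2: interest $78.40; balance after payment $6,161.79.
Closed form: n = −ln(1 − rB₀/P)/ln(1+r) = −ln(0.91072)/ln(1.01108) ≈ 8.485, so the balance reaches zero during payment 9.

9 months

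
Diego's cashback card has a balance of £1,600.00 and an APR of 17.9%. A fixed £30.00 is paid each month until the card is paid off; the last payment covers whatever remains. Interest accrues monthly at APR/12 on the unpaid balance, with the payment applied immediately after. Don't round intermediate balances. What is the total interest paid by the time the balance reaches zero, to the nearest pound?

Monthly rate r = 17.9%/12 = 1.49167% = 0.0149167.
Payoff takes n = ⌈−ln(1 − rB₀/P)/ln(1+r)⌉ = ⌈107.214⌉ = 108 payments; the last is £6.45.
Total paid = 107·£30.00 + £6.45 = £3,216.45.
Total interest = total paid − principal = £3,216.45 − £1,600.00 = £1,616.45.

£1,616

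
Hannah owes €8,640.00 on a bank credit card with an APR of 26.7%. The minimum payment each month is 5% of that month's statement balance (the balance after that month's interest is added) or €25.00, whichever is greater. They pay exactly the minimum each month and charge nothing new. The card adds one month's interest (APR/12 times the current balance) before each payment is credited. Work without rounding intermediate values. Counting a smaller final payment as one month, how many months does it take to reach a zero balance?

125 months

Monthly rate r = 26.7%/12 = 2.225% = 0.02225.
While 5% of the post-interest balance exceeds €25.00, each month B ← (B·(1+r))·(1 − 0.05), i.e. B shrinks by the factor (1+r)·0.95 = 0.97114.
This holds for months 1–99. Entering month 100 the balance is €475.67; 5% of the post-interest balance is now below €25.00, so the flat €25.00 minimum applies from here.
From month 100 a fixed €25.00 at rate r clears €475.67 in 26 more payments. Total: 99 + 26 = 125 months.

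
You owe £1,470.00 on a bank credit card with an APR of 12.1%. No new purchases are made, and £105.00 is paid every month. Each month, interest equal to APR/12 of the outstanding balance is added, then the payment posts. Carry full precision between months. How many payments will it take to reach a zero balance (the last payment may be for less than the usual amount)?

Monthly rate r = 12.1%/12 = 1.00833% = 0.0100833.
Recurrence: B ← B·(1+r) − £105.00.
Month 1: interest £14.82; balance after payment £1,379.82.
Month 2: interest £13.91; balance after payment £1,288.74.
Closed form: n = −ln(1 − rB₀/P)/ln(1+r) = −ln(0.85883)/ln(1.01008) ≈ 15.168, so the balance reaches zero during payment 16.

16 payments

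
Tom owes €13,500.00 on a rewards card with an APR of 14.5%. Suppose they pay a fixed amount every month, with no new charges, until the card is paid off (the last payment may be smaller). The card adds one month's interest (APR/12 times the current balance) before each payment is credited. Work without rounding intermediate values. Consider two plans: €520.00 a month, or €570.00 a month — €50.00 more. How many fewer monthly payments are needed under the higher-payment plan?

3 fewer payments

Monthly rate r = 14.5%/12 = 1.20833% = 0.0120833.
At €520.00/mo: n = ⌈−ln(1 − rB₀/P)/ln(1+r)⌉ = 32 payments (last €178.42); total interest = total paid − €13,500.00 = €2,798.42.
At €570.00/mo: 29 payments (last €39.36); total interest €2,499.36.
Payments saved = 32 − 29 = 3.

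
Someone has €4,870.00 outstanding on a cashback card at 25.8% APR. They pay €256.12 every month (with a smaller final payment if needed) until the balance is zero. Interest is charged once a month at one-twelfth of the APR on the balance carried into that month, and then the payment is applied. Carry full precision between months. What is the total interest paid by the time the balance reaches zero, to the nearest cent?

Monthly rate r = 25.8%/12 = 2.15% = 0.0215.
Payoff takes n = ⌈−ln(1 − rB₀/P)/ln(1+r)⌉ = ⌈24.709⌉ = 25 payments; the last is €182.25.
Total paid = 24·€256.12 + €182.25 = €6,329.13.
Total interest = total paid − principal = €6,329.13 − €4,870.00 = €1,459.13.

€1,459.13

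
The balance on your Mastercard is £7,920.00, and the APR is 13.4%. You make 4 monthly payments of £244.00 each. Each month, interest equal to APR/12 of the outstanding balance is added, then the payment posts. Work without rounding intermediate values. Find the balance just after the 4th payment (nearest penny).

Monthly rate r = 13.4%/12 = 1.11667% = 0.0111667.
Each month: B ← B·(1+r) − £244.00.
Month 1: interest £88.44; balance after payment £7,764.44.
Month 2: interest £86.70; balance after payment £7,607.14.
Month 3: interest £84.95; balance after payment £7,448.09.
Month 4: interest £83.17; balance after payment £7,287.26.

£7,287.26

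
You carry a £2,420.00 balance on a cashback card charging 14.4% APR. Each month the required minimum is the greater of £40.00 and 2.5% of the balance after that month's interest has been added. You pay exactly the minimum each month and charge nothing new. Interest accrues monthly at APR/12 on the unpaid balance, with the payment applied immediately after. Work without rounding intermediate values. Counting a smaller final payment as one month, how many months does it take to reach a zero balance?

Monthly rate r = 14.4%/12 = 1.2% = 0.012.
While 2.5% of the post-interest balance exceeds £40.00, each month B ← (B·(1+r))·(1 − 0.025), i.e. B shrinks by the factor (1+r)·0.975 = 0.9867.
This holds for months 1–32. Entering month 33 the balance is £1,576.67; 2.5% of the post-interest balance is now below £40.00, so the flat £40.00 minimum applies from here.
From month 33 a fixed £40.00 at rate r clears £1,576.67 in 54 more payments. Total: 32 + 54 = 86 months.

86 months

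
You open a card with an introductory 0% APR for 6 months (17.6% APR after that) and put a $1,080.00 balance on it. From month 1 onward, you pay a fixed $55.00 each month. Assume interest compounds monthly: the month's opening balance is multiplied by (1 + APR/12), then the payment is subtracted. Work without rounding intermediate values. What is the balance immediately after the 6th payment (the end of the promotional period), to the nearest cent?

$750.00

Promo months 1–6 at r₀ = 0%/12 = 0; months 7+ at r₁ = 17.6%/12 = 0.0146667.
After month 6 (no interest yet): B = $1,080.00 − 6·$55.00 = $750.00.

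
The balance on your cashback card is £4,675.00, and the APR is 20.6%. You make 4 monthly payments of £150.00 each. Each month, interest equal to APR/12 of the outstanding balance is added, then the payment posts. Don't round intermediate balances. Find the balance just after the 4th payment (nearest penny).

£4,388.75

Monthly rate r = 20.6%/12 = 1.71667% = 0.0171667.
Each month: B ← B·(1+r) − £150.00.
Month 1: interest £80.25; balance after payment £4,605.25.
Month 2: interest £79.06; balance after payment £4,534.31.
Month 3: interest £77.84; balance after payment £4,462.15.
Month 4: interest £76.60; balance after payment £4,388.75.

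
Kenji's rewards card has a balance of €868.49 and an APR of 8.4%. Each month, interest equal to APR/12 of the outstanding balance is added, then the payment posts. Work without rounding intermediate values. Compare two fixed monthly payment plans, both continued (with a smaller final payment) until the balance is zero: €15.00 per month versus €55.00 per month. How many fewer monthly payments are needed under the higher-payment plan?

Monthly rate r = 8.4%/12 = 0.7% = 0.007.
At €15.00/mo: n = ⌈−ln(1 − rB₀/P)/ln(1+r)⌉ = 75 payments (last €7.53); total interest = total paid − €868.49 = €249.04.
At €55.00/mo: 17 payments (last €43.60); total interest €55.11.
Payments saved = 75 − 17 = 58.

58 fewer payments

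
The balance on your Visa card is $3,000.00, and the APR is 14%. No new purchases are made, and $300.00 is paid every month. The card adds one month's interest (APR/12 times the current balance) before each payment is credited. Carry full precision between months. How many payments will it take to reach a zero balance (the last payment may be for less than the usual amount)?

11 payments

Monthly rate r = 14%/12 = 1.16667% = 0.0116667.
Recurrence: B ← B·(1+r) − $300.00.
Month 1: interest $35.00; balance after payment $2,735.00.
Month 2: interest $31.91; balance after payment $2,466.91.
Closed form: n = −ln(1 − rB₀/P)/ln(1+r) = −ln(0.88333)/ln(1.01167) ≈ 10.695, so the balance reaches zero during payment 11.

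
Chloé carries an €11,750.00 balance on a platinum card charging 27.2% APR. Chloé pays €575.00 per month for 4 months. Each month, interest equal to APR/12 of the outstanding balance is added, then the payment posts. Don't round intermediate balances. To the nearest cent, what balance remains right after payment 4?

Monthly rate r = 27.2%/12 = 2.26667% = 0.0226667.
Each month: B ← B·(1+r) − €575.00.
Month 1: interest €266.33; balance after payment €11,441.33.
Month 2: interest €259.34; balance after payment €11,125.67.
Month 3: interest €252.18; balance after payment €10,802.85.
Month 4: interest €244.86; balance after payment €10,472.72.

€10,472.72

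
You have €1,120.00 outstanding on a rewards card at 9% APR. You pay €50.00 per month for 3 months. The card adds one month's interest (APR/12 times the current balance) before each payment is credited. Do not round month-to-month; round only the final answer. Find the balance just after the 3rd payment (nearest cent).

Monthly rate r = 9%/12 = 0.75% = 0.0075.
Each month: B ← B·(1+r) − €50.00.
Month 1: interest €8.40; balance after payment €1,078.40.
Month 2: interest €8.09; balance after payment €1,036.49.
Month 3: interest €7.77; balance after payment €994.26.

€994.26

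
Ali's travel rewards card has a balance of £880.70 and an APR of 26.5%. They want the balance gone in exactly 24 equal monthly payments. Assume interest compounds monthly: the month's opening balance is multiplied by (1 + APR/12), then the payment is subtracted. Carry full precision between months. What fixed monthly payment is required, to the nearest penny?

Monthly rate r = 26.5%/12 = 2.20833% = 0.0220833.
Level-payment amortization: P = B₀·r / (1 − (1+r)^(−n)) = 880.70·0.0220833 / (1 − 1.02208^(−24)).
Denominator 1 − (1+r)^(−24) = 0.407990543.
P = 19.4488 / 0.407990543 ≈ 47.67.

£47.67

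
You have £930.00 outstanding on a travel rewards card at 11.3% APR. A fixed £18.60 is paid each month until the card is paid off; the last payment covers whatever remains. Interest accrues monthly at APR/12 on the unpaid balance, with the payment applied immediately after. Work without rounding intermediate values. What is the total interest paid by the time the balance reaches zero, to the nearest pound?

£333

Monthly rate r = 11.3%/12 = 0.941667% = 0.00941667.
Payoff takes n = ⌈−ln(1 − rB₀/P)/ln(1+r)⌉ = ⌈67.906⌉ = 68 payments; the last is £16.85.
Total paid = 67·£18.60 + £16.85 = £1,263.05.
Total interest = total paid − principal = £1,263.05 − £930.00 = £333.05.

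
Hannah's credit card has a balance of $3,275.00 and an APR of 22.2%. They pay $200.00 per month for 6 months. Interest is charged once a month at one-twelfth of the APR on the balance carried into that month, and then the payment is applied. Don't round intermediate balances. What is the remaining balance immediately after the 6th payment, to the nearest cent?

Monthly rate r = 22.2%/12 = 1.85% = 0.0185.
Each month: B ← B·(1+r) − $200.00.
Month 1: interest $60.59; balance after payment $3,135.59.
Month 2: interest $58.01; balance after payment $2,993.60.
Month 3: interest $55.38; balance after payment $2,848.98.
Month 4: interest $52.71; balance after payment $2,701.68.
Month 5: interest $49.98; balance after payment $2,551.66.
Month 6: interest $47.21; balance after payment $2,398.87.

$2,398.87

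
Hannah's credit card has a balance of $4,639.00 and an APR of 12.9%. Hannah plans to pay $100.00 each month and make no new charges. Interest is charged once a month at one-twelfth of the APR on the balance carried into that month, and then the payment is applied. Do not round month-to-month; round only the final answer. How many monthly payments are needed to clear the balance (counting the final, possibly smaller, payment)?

Monthly rate r = 12.9%/12 = 1.075% = 0.01075.
Recurrence: B ← B·(1+r) − $100.00.
Month 1: interest $49.87; balance after payment $4,588.87.
Month 2: interest $49.33; balance after payment $4,538.20.
Closed form: n = −ln(1 − rB₀/P)/ln(1+r) = −ln(0.50131)/ln(1.01075) ≈ 64.581, so the balance reaches zero during payment 65.

65 months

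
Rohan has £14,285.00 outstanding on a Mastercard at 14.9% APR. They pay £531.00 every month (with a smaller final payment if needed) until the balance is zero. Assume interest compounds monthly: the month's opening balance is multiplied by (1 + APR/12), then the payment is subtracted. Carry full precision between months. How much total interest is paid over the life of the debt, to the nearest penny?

Monthly rate r = 14.9%/12 = 1.24167% = 0.0124167.
Payoff takes n = ⌈−ln(1 − rB₀/P)/ln(1+r)⌉ = ⌈32.942⌉ = 33 payments; the last is £500.62.
Total paid = 32·£531.00 + £500.62 = £17,492.62.
Total interest = total paid − principal = £17,492.62 − £14,285.00 = £3,207.62.

£3,207.62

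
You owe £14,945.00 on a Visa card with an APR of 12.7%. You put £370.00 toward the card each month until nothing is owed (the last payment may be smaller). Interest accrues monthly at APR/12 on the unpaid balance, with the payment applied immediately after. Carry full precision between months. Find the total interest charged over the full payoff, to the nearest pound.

£4,656

Monthly rate r = 12.7%/12 = 1.05833% = 0.0105833.
Payoff takes n = ⌈−ln(1 − rB₀/P)/ln(1+r)⌉ = ⌈52.975⌉ = 53 payments; the last is £360.90.
Total paid = 52·£370.00 + £360.90 = £19,600.90.
Total interest = total paid − principal = £19,600.90 − £14,945.00 = £4,655.90.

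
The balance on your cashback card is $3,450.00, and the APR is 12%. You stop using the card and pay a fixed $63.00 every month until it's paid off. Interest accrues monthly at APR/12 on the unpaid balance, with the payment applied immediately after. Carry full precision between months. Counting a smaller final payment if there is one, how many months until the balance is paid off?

80 months

Monthly rate r = 12%/12 = 1% = 0.01.
Recurrence: B ← B·(1+r) − $63.00.
Month 1: interest $34.50; balance after payment $3,421.50.
Month 2: interest $34.22; balance after payment $3,392.72.
Closed form: n = −ln(1 − rB₀/P)/ln(1+r) = −ln(0.45238)/ln(1.01) ≈ 79.719, so the balance reaches zero during payment 80.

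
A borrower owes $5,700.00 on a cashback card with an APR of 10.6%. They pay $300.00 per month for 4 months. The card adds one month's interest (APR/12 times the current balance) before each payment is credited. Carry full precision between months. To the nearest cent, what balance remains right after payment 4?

Monthly rate r = 10.6%/12 = 0.883333% = 0.00883333.
Each month: B ← B·(1+r) − $300.00.
Month 1: interest $50.35; balance after payment $5,450.35.
Month 2: interest $48.14; balance after payment $5,198.49.
Month 3: interest $45.92; balance after payment $4,944.41.
Month 4: interest $43.68; balance after payment $4,688.09.

$4,688.09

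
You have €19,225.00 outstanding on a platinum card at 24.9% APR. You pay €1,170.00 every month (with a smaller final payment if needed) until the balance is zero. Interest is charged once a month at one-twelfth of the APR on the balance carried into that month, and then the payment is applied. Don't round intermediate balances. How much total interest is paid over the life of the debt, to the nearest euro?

€4,531

Monthly rate r = 24.9%/12 = 2.075% = 0.02075.
Payoff takes n = ⌈−ln(1 − rB₀/P)/ln(1+r)⌉ = ⌈20.302⌉ = 21 payments; the last is €356.44.
Total paid = 20·€1,170.00 + €356.44 = €23,756.44.
Total interest = total paid − principal = €23,756.44 − €19,225.00 = €4,531.44.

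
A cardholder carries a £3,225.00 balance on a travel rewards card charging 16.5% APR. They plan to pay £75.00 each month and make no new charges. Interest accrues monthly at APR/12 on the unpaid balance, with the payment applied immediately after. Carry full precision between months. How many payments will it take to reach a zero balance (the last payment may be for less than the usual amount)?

66 months

Monthly rate r = 16.5%/12 = 1.375% = 0.01375.
Recurrence: B ← B·(1+r) − £75.00.
Month 1: interest £44.34; balance after payment £3,194.34.
Month 2: interest £43.92; balance after payment £3,163.27.
Closed form: n = −ln(1 − rB₀/P)/ln(1+r) = −ln(0.40875)/ln(1.01375) ≈ 65.512, so the balance reaches zero during payment 66.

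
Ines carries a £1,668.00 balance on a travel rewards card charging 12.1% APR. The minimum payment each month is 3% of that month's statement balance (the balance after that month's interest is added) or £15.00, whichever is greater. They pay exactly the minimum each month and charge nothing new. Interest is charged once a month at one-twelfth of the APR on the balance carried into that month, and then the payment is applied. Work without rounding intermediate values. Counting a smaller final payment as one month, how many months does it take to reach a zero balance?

100 months

Monthly rate r = 12.1%/12 = 1.00833% = 0.0100833.
While 3% of the post-interest balance exceeds £15.00, each month B ← (B·(1+r))·(1 − 0.03), i.e. B shrinks by the factor (1+r)·0.97 = 0.97978.
This holds for months 1–60. Entering month 61 the balance is £489.70; 3% of the post-interest balance is now below £15.00, so the flat £15.00 minimum applies from here.
From month 61 a fixed £15.00 at rate r clears £489.70 in 40 more payments. Total: 60 + 40 = 100 months.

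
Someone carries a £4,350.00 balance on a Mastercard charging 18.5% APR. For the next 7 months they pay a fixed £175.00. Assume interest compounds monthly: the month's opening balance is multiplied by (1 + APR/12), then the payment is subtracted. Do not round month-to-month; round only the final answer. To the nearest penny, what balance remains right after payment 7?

Monthly rate r = 18.5%/12 = 1.54167% = 0.0154167.
Each month: B ← B·(1+r) − £175.00.
Month 1: interest £67.06; balance after payment £4,242.06.
Month 2: interest £65.40; balance after payment £4,132.46.
Month 3: interest £63.71; balance after payment £4,021.17.
Month 4: interest £61.99; balance after payment £3,908.16.
Month 5: interest £60.25; balance after payment £3,793.41.
Month 6: interest £58.48; balance after payment £3,676.90.
Month 7: interest £56.69; balance after payment £3,558.58.

£3,558.58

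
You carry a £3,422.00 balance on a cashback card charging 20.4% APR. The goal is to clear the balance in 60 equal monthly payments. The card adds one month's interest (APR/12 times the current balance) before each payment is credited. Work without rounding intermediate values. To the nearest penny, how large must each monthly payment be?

£91.43

Monthly rate r = 20.4%/12 = 1.7% = 0.017.
Level-payment amortization: P = B₀·r / (1 − (1+r)^(−n)) = 3422.00·0.017 / (1 − 1.017^(−60)).
Denominator 1 − (1+r)^(−60) = 0.636300399.
P = 58.174 / 0.636300399 ≈ 91.43.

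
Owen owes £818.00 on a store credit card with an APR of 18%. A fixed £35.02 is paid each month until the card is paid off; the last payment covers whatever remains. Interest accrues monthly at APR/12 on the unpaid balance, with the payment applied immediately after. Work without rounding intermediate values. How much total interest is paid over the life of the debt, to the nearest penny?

Monthly rate r = 18%/12 = 1.5% = 0.015.
Payoff takes n = ⌈−ln(1 − rB₀/P)/ln(1+r)⌉ = ⌈28.972⌉ = 29 payments; the last is £34.05.
Total paid = 28·£35.02 + £34.05 = £1,014.61.
Total interest = total paid − principal = £1,014.61 − £818.00 = £196.61.

£196.61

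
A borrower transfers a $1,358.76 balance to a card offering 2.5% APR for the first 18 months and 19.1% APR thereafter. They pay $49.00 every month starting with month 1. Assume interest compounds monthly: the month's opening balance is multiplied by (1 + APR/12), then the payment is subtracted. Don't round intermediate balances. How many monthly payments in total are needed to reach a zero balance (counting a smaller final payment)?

30 payments

Promo months 1–18 at r₀ = 2.5%/12 = 0.00208333; months 19+ at r₁ = 19.1%/12 = 0.0159167.
After month 18: iterate B ← B·(1+r₀) − $49.00 for 18 months → $512.83.
Then at r₁ with $49.00/mo: n₂ = −ln(1 − r₁·B/P)/ln(1+r₁) ≈ 11.54 → 12 more payments.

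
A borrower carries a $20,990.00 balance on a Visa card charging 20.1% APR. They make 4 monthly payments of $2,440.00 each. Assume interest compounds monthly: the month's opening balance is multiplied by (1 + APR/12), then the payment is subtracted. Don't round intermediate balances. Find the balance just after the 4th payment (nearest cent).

$12,424.09

Monthly rate r = 20.1%/12 = 1.675% = 0.01675.
Each month: B ← B·(1+r) − $2,440.00.
Month 1: interest $351.58; balance after payment $18,901.58.
Month 2: interest $316.60; balance after payment $16,778.18.
Month 3: interest $281.03; balance after payment $14,619.22.
Month 4: interest $244.87; balance after payment $12,424.09.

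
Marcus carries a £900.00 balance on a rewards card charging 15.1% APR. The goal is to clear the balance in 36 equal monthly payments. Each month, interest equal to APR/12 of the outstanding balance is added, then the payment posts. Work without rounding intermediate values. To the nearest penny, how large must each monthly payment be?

£31.24

Monthly rate r = 15.1%/12 = 1.25833% = 0.0125833.
Level-payment amortization: P = B₀·r / (1 − (1+r)^(−n)) = 900.00·0.0125833 / (1 − 1.01258^(−36)).
Denominator 1 − (1+r)^(−36) = 0.362482506.
P = 11.325 / 0.362482506 ≈ 31.24.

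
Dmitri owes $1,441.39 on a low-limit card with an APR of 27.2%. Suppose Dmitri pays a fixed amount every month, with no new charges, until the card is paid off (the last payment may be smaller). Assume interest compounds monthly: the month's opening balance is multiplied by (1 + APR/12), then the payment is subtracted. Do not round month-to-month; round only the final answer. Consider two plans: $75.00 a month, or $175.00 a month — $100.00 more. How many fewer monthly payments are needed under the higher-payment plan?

16 fewer payments

Monthly rate r = 27.2%/12 = 2.26667% = 0.0226667.
At $75.00/mo: n = ⌈−ln(1 − rB₀/P)/ln(1+r)⌉ = 26 payments (last $39.32); total interest = total paid − $1,441.39 = $472.93.
At $175.00/mo: 10 payments (last $38.80); total interest $172.41.
Payments saved = 26 − 10 = 16.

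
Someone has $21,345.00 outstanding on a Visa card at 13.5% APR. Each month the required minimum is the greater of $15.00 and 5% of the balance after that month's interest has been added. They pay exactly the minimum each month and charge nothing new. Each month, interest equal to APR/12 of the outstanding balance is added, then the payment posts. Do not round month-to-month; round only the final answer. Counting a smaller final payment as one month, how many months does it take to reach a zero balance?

Monthly rate r = 13.5%/12 = 1.125% = 0.01125.
While 5% of the post-interest balance exceeds $15.00, each month B ← (B·(1+r))·(1 − 0.05), i.e. B shrinks by the factor (1+r)·0.95 = 0.96069.
This holds for months 1–107. Entering month 108 the balance is $292.14; 5% of the post-interest balance is now below $15.00, so the flat $15.00 minimum applies from here.
From month 108 a fixed $15.00 at rate r clears $292.14 in 23 more payments. Total: 107 + 23 = 130 months.

130 months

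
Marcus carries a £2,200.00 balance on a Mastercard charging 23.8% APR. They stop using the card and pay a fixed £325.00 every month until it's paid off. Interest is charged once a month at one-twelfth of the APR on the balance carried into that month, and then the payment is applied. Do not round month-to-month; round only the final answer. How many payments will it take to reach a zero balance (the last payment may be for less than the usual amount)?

8 payments

Monthly rate r = 23.8%/12 = 1.98333% = 0.0198333.
Recurrence: B ← B·(1+r) − £325.00.
Month 1: interest £43.63; balance after payment £1,918.63.
Month 2: interest £38.05; balance after payment £1,631.69.
Closed form: n = −ln(1 − rB₀/P)/ln(1+r) = −ln(0.86574)/ln(1.01983) ≈ 7.341, so the balance reaches zero during payment 8.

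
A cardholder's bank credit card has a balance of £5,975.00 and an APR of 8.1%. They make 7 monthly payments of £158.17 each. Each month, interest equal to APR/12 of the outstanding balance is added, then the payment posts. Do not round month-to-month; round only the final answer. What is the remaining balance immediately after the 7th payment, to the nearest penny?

Monthly rate r = 8.1%/12 = 0.675% = 0.00675.
Each month: B ← B·(1+r) − £158.17.
Month 1: interest £40.33; balance after payment £5,857.16.
Month 2: interest £39.54; balance after payment £5,738.53.
Month 3: interest £38.74; balance after payment £5,619.09.
Month 4: interest £37.93; balance after payment £5,498.85.
Month 5: interest £37.12; balance after payment £5,377.80.
Month 6: interest £36.30; balance after payment £5,255.93.
Month 7: interest £35.48; balance after payment £5,133.24.

£5,133.24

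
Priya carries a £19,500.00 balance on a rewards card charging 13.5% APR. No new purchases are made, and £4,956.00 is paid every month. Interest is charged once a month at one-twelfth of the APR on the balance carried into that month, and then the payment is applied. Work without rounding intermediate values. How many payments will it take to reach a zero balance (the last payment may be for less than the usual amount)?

Monthly rate r = 13.5%/12 = 1.125% = 0.01125.
Recurrence: B ← B·(1+r) − £4,956.00.
Month 1: interest £219.38; balance after payment £14,763.38.
Month 2: interest £166.09; balance after payment £9,973.46.
Month 3: interest £112.20; balance after payment £5,129.66.
Month 4: interest £57.71; balance after payment £231.37.
Month 5: interest £2.60; balance after payment £0.00.

5 months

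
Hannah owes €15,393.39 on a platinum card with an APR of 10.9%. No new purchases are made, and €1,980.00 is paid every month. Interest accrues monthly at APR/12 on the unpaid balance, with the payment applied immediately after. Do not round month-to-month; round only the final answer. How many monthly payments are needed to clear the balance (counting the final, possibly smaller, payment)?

9 months

Monthly rate r = 10.9%/12 = 0.908333% = 0.00908333.
Recurrence: B ← B·(1+r) − €1,980.00.
Month 1: interest €139.82; balance after payment €13,553.21.
Month 2: interest €123.11; balance after payment €11,696.32.
Closed form: n = −ln(1 − rB₀/P)/ln(1+r) = −ln(0.92938)/ln(1.00908) ≈ 8.099, so the balance reaches zero during payment 9.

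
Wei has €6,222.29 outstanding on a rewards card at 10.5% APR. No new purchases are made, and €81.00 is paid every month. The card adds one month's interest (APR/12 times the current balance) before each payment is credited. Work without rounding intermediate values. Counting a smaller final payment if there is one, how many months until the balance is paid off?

Monthly rate r = 10.5%/12 = 0.875% = 0.00875.
Recurrence: B ← B·(1+r) − €81.00.
Month 1: interest €54.45; balance after payment €6,195.74.
Month 2: interest €54.21; balance after payment €6,168.95.
Closed form: n = −ln(1 − rB₀/P)/ln(1+r) = −ln(0.32784)/ln(1.00875) ≈ 128.012, so the balance reaches zero during payment 129.

129 payments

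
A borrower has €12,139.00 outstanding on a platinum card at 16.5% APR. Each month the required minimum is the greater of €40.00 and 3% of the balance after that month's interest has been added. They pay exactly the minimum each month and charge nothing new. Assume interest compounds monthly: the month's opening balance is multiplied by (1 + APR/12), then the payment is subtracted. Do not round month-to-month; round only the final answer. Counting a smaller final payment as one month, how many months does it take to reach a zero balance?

177 months

Monthly rate r = 16.5%/12 = 1.375% = 0.01375.
While 3% of the post-interest balance exceeds €40.00, each month B ← (B·(1+r))·(1 − 0.03), i.e. B shrinks by the factor (1+r)·0.97 = 0.98334.
This holds for months 1–133. Entering month 134 the balance is €1,299.06; 3% of the post-interest balance is now below €40.00, so the flat €40.00 minimum applies from here.
From month 134 a fixed €40.00 at rate r clears €1,299.06 in 44 more payments. Total: 133 + 44 = 177 months.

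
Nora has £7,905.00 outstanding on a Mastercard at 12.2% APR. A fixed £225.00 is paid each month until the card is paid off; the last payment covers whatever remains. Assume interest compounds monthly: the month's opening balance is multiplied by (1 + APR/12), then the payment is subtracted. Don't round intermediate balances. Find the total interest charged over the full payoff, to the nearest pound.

Monthly rate r = 12.2%/12 = 1.01667% = 0.0101667.
Payoff takes n = ⌈−ln(1 − rB₀/P)/ln(1+r)⌉ = ⌈43.687⌉ = 44 payments; the last is £154.73.
Total paid = 43·£225.00 + £154.73 = £9,829.73.
Total interest = total paid − principal = £9,829.73 − £7,905.00 = £1,924.73.

£1,925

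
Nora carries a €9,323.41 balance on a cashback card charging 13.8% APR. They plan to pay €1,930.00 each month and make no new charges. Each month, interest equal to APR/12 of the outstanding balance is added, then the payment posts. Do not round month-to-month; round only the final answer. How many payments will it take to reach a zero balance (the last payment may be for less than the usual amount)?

5 months

Monthly rate r = 13.8%/12 = 1.15% = 0.0115.
Recurrence: B ← B·(1+r) − €1,930.00.
Month 1: interest €107.22; balance after payment €7,500.63.
Month 2: interest €86.26; balance after payment €5,656.89.
Month 3: interest €65.05; balance after payment €3,791.94.
Month 4: interest €43.61; balance after payment €1,905.55.
Month 5: interest €21.91; balance after payment €0.00.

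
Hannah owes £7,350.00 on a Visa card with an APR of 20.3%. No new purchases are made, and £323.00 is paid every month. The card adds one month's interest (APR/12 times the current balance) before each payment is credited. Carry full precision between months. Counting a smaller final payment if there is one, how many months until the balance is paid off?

29 payments

Monthly rate r = 20.3%/12 = 1.69167% = 0.0169167.
Recurrence: B ← B·(1+r) − £323.00.
Month 1: interest £124.34; balance after payment £7,151.34.
Month 2: interest £120.98; balance after payment £6,949.31.
Closed form: n = −ln(1 − rB₀/P)/ln(1+r) = −ln(0.61505)/ln(1.01692) ≈ 28.974, so the balance reaches zero during payment 29.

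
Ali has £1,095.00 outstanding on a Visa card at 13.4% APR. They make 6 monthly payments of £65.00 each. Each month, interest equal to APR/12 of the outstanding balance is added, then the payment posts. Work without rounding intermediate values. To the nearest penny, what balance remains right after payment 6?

Monthly rate r = 13.4%/12 = 1.11667% = 0.0111667.
Each month: B ← B·(1+r) − £65.00.
Month 1: interest £12.23; balance after payment £1,042.23.
Month 2: interest £11.64; balance after payment £988.87.
Month 3: interest £11.04; balance after payment £934.91.
Month 4: interest £10.44; balance after payment £880.35.
Month 5: interest £9.83; balance after payment £825.18.
Month 6: interest £9.21; balance after payment £769.39.

£769.39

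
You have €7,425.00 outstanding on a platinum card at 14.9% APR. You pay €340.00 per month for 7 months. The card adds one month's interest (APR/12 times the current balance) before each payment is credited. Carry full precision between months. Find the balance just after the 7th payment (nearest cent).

€5,624.39

Monthly rate r = 14.9%/12 = 1.24167% = 0.0124167.
Each month: B ← B·(1+r) − €340.00.
Month 1: interest €92.19; balance after payment €7,177.19.
Month 2: interest €89.12; balance after payment €6,926.31.
Month 3: interest €86.00; balance after payment €6,672.31.
Month 4: interest €82.85; balance after payment €6,415.16.
Month 5: interest €79.65; balance after payment €6,154.82.
Month 6: interest €76.42; balance after payment €5,891.24.
Month 7: interest €73.15; balance after payment €5,624.39.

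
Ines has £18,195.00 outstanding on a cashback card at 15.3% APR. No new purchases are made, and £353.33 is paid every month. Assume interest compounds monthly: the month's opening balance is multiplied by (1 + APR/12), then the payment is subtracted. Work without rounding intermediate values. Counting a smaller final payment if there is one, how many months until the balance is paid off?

Monthly rate r = 15.3%/12 = 1.275% = 0.01275.
Recurrence: B ← B·(1+r) − £353.33.
Month 1: interest £231.99; balance after payment £18,073.66.
Month 2: interest £230.44; balance after payment £17,950.77.
Closed form: n = −ln(1 − rB₀/P)/ln(1+r) = −ln(0.34343)/ln(1.01275) ≈ 84.359, so the balance reaches zero during payment 85.

85 payments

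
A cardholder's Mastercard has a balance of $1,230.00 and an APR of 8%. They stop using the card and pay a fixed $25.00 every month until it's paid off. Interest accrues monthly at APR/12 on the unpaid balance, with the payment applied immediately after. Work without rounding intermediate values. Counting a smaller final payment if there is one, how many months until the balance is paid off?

60 payments

Monthly rate r = 8%/12 = 0.666667% = 0.00666667.
Recurrence: B ← B·(1+r) − $25.00.
Month 1: interest $8.20; balance after payment $1,213.20.
Month 2: interest $8.09; balance after payment $1,196.29.
Closed form: n = −ln(1 − rB₀/P)/ln(1+r) = −ln(0.672)/ln(1.00667) ≈ 59.823, so the balance reaches zero during payment 60.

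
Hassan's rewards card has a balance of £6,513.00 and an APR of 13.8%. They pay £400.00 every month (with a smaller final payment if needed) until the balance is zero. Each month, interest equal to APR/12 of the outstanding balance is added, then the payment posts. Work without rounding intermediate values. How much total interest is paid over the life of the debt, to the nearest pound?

£740

Monthly rate r = 13.8%/12 = 1.15% = 0.0115.
Payoff takes n = ⌈−ln(1 − rB₀/P)/ln(1+r)⌉ = ⌈18.132⌉ = 19 payments; the last is £53.13.
Total paid = 18·£400.00 + £53.13 = £7,253.13.
Total interest = total paid − principal = £7,253.13 − £6,513.00 = £740.13.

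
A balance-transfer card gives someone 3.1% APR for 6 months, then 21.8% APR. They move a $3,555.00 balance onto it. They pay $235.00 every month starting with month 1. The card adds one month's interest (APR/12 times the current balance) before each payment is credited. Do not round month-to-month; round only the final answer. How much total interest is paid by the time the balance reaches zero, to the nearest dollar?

Promo months 1–6 at r₀ = 3.1%/12 = 0.00258333; months 7+ at r₁ = 21.8%/12 = 0.0181667.
After month 6: iterate B ← B·(1+r₀) − $235.00 for 6 months → $2,191.32.
Then at r₁ with $235.00/mo: n₂ = −ln(1 − r₁·B/P)/ln(1+r₁) ≈ 10.31 → 11 more payments.
Total paid = 16·$235.00 + $73.17 = $3,833.17; interest = $3,833.17 − $3,555.00 = $278.17.

$278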